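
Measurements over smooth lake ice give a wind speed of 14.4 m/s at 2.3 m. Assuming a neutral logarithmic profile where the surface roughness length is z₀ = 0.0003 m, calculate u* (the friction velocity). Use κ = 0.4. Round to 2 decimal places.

u* ≈ 0.64 m/s

Log law: V(z) = (u*/κ) · ln(z/z₀) ⇒ u* = κ · V / ln(z/z₀)
u* = 0.4 × 14.4 / ln(2.3/0.0003) = 0.4 × 14.4 / 8.9446
   = 5.7600 / 8.9446 = 0.6440 m/s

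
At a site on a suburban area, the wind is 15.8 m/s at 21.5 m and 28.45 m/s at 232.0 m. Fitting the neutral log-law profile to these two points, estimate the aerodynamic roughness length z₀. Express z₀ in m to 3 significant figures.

Log law: V(z) ∝ ln(z/z₀). With r = V₁/V₂ = 15.8/28.45 = 0.55536,
r · ln(z₂/z₀) = ln(z₁/z₀) ⇒ ln z₀ = (ln z₁ − r·ln z₂)/(1 − r)
ln z₀ = (3.06805 − 0.55536×5.44674) / 0.44464 = 0.0970
z₀ = exp(0.0970) = 1.102 m

z₀ ≈ 1.10 m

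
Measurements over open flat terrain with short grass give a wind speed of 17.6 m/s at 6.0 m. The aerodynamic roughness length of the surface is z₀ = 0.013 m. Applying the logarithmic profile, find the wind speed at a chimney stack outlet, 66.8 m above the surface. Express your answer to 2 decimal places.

24.51 m/s

Log law: V(z) ∝ ln(z/z₀), so V₂/V₁ = ln(z₂/z₀) / ln(z₁/z₀).
ln(66.8/0.013) = 8.5445, ln(6.0/0.013) = 6.1346
V₂ = 17.6 × 8.5445/6.1346 = 17.6 × 1.3928 = 24.5141 m/s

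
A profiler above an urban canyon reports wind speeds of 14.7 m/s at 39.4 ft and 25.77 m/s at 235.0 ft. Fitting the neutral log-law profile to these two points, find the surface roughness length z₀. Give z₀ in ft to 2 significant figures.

Log law: V(z) ∝ ln(z/z₀). With r = V₁/V₂ = 14.7/25.77 = 0.57043,
r · ln(z₂/z₀) = ln(z₁/z₀) ⇒ ln z₀ = (ln z₁ − r·ln z₂)/(1 − r)
ln z₀ = (3.67377 − 0.57043×5.45959) / 0.42957 = 1.3024
z₀ = exp(1.3024) = 3.678 ft

z₀ ≈ 3.7 ft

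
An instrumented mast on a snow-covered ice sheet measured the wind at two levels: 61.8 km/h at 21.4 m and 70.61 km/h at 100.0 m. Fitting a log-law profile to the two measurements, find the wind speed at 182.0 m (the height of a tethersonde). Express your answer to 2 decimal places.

74.03 km/h

Log law: V ∝ ln(z/z₀). From the pair, with r = V₁/V₂ = 0.87523,
ln z₀ = (ln z₁ − r·ln z₂)/(1 − r) = (3.0634 − 0.87523×4.6052)/0.12477 = -7.7518 → z₀ = 0.0004300 m
V₃ = V₁ · ln(z₃/z₀)/ln(z₁/z₀) = 61.8 × 12.9558/10.8152 = 74.0319 km/h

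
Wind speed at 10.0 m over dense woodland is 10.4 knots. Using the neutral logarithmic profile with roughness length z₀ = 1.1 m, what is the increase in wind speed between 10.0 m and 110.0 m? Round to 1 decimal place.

11.3 knots

Log law: V₂ = V₁ · ln(z₂/z₀)/ln(z₁/z₀) = 10.4 × 4.6052/2.2073 = 21.6981 knots
ΔV = 21.6981 − 10.4 = 11.2981 knots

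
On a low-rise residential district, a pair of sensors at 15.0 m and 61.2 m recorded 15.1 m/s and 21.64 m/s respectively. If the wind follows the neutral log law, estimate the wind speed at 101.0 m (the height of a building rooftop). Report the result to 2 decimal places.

Log law: V ∝ ln(z/z₀). From the pair, with r = V₁/V₂ = 0.69778,
ln z₀ = (ln z₁ − r·ln z₂)/(1 − r) = (2.7081 − 0.69778×4.1141)/0.30222 = -0.5384 → z₀ = 0.5837 m
V₃ = V₁ · ln(z₃/z₀)/ln(z₁/z₀) = 15.1 × 5.1536/3.2465 = 23.9701 m/s

23.97 m/s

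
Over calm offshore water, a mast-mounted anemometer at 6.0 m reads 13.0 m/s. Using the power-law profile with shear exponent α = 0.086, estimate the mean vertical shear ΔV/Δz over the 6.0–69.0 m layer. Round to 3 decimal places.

Power law: V₂ = V₁ · (z₂/z₁)^α = 13.0 × (11.5000)^0.086 = 16.0385 m/s
ΔV/Δz = (16.0385 − 13.0)/(69.0 − 6.0) = 3.0385/63.0000 = 0.04823 m/s/m

0.048 m/s/m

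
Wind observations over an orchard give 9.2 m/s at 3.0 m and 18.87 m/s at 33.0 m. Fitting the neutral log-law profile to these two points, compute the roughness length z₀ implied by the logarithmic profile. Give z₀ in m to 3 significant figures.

z₀ ≈ 0.306 m

Log law: V(z) ∝ ln(z/z₀). With r = V₁/V₂ = 9.2/18.87 = 0.48755,
r · ln(z₂/z₀) = ln(z₁/z₀) ⇒ ln z₀ = (ln z₁ − r·ln z₂)/(1 − r)
ln z₀ = (1.09861 − 0.48755×3.49651) / 0.51245 = -1.1827
z₀ = exp(-1.1827) = 0.3064 m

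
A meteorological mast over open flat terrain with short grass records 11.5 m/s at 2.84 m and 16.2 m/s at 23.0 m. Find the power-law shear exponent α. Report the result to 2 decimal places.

Power law: V₂/V₁ = (z₂/z₁)^α ⇒ α = ln(V₂/V₁) / ln(z₂/z₁)
α = ln(16.2/11.5) / ln(23.0/2.84) = ln(1.4087) / ln(8.0986)
  = 0.34266 / 2.09169 = 0.16382

α ≈ 0.16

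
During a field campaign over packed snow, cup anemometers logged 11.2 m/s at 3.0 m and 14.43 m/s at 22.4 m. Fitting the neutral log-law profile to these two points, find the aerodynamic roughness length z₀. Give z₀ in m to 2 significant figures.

Log law: V(z) ∝ ln(z/z₀). With r = V₁/V₂ = 11.2/14.43 = 0.77616,
r · ln(z₂/z₀) = ln(z₁/z₀) ⇒ ln z₀ = (ln z₁ − r·ln z₂)/(1 − r)
ln z₀ = (1.09861 − 0.77616×3.10906) / 0.22384 = -5.8726
z₀ = exp(-5.8726) = 0.002816 m

z₀ ≈ 0.0028 m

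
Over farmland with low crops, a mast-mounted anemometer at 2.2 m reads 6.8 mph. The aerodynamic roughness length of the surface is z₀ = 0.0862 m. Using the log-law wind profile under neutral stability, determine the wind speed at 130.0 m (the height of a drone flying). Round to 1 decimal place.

Log law: V(z) ∝ ln(z/z₀), so V₂/V₁ = ln(z₂/z₀) / ln(z₁/z₀).
ln(130.0/0.0862) = 7.3186, ln(2.2/0.0862) = 3.2395
V₂ = 6.8 × 7.3186/3.2395 = 6.8 × 2.2592 = 15.3622 mph

15.4 mph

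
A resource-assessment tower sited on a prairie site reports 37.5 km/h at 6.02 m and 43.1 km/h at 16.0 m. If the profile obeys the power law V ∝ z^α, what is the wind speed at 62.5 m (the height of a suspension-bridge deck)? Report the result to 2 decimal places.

First find α: α = ln(V₂/V₁)/ln(z₂/z₁) = ln(43.1/37.5)/ln(16.0/6.02) = 0.13918/0.97750 = 0.1424
Extrapolate from 16.0 m to 62.5 m: V₃ = 43.1 × (62.5/16.0)^0.1424 = 43.1 × 1.2141 = 52.3281 km/h

52.33 km/h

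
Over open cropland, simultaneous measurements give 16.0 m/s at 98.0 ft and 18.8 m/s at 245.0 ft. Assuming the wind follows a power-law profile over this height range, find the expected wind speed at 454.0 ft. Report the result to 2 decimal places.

First find α: α = ln(V₂/V₁)/ln(z₂/z₁) = ln(18.8/16.0)/ln(245.0/98.0) = 0.16127/0.91629 = 0.1760
Extrapolate from 245.0 ft to 454.0 ft: V₃ = 18.8 × (454.0/245.0)^0.1760 = 18.8 × 1.1147 = 20.9559 m/s

20.96 m/s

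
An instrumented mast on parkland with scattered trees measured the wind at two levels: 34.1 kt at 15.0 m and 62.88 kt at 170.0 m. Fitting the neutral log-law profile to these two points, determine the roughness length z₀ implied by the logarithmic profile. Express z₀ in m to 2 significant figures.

Log law: V(z) ∝ ln(z/z₀). With r = V₁/V₂ = 34.1/62.88 = 0.54230,
r · ln(z₂/z₀) = ln(z₁/z₀) ⇒ ln z₀ = (ln z₁ − r·ln z₂)/(1 − r)
ln z₀ = (2.70805 − 0.54230×5.13580) / 0.45770 = -0.1685
z₀ = exp(-0.1685) = 0.8450 m

z₀ ≈ 0.84 m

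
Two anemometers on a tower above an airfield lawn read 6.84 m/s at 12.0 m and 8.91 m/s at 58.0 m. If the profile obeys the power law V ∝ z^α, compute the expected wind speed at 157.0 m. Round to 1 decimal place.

10.5 m/s

First find α: α = ln(V₂/V₁)/ln(z₂/z₁) = ln(8.91/6.84)/ln(58.0/12.0) = 0.26439/1.57554 = 0.1678
Extrapolate from 58.0 m to 157.0 m: V₃ = 8.91 × (157.0/58.0)^0.1678 = 8.91 × 1.1819 = 10.5305 m/s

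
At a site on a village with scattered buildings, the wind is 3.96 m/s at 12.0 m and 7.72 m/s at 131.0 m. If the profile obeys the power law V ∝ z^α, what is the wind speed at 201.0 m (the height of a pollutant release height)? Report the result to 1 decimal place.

First find α: α = ln(V₂/V₁)/ln(z₂/z₁) = ln(7.72/3.96)/ln(131.0/12.0) = 0.66757/2.39029 = 0.2793
Extrapolate from 131.0 m to 201.0 m: V₃ = 7.72 × (201.0/131.0)^0.2793 = 7.72 × 1.1270 = 8.7005 m/s

8.7 m/s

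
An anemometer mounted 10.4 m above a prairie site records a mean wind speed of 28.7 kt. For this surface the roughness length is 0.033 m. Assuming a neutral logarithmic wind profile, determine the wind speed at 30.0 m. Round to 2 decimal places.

Log law: V(z) ∝ ln(z/z₀), so V₂/V₁ = ln(z₂/z₀) / ln(z₁/z₀).
ln(30.0/0.033) = 6.8124, ln(10.4/0.033) = 5.7531
V₂ = 28.7 × 6.8124/5.7531 = 28.7 × 1.1841 = 33.9849 kt

33.98 kt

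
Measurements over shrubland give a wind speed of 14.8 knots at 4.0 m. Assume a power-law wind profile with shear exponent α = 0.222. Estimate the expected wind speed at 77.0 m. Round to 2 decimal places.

Power-law profile: V₂ = V₁ · (z₂/z₁)^α
V₂ = 14.8 × (77.0/4.0)^0.222 = 14.8 × (19.2500)^0.222
    = 14.8 × 1.9282 = 28.5368 knots

28.54 knots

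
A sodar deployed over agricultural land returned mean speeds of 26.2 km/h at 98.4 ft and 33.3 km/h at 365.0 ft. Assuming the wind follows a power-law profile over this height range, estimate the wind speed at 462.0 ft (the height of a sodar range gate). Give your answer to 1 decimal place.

34.8 km/h

First find α: α = ln(V₂/V₁)/ln(z₂/z₁) = ln(33.3/26.2)/ln(365.0/98.4) = 0.23980/1.31086 = 0.1829
Extrapolate from 365.0 ft to 462.0 ft: V₃ = 33.3 × (462.0/365.0)^0.1829 = 33.3 × 1.0441 = 34.7670 km/h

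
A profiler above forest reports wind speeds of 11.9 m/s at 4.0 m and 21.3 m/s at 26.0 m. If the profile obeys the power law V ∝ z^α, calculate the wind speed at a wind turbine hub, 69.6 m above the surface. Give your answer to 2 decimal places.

First find α: α = ln(V₂/V₁)/ln(z₂/z₁) = ln(21.3/11.9)/ln(26.0/4.0) = 0.58217/1.87180 = 0.3110
Extrapolate from 26.0 m to 69.6 m: V₃ = 21.3 × (69.6/26.0)^0.3110 = 21.3 × 1.3583 = 28.9323 m/s

28.93 m/s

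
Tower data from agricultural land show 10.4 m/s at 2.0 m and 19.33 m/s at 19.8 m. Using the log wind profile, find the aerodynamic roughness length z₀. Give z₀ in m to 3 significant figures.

z₀ ≈ 0.139 m

Log law: V(z) ∝ ln(z/z₀). With r = V₁/V₂ = 10.4/19.33 = 0.53802,
r · ln(z₂/z₀) = ln(z₁/z₀) ⇒ ln z₀ = (ln z₁ − r·ln z₂)/(1 − r)
ln z₀ = (0.69315 − 0.53802×2.98568) / 0.46198 = -1.9768
z₀ = exp(-1.9768) = 0.1385 m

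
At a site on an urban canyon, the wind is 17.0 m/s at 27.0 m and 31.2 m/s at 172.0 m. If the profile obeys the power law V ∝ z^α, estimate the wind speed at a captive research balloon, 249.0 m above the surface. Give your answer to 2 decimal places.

35.22 m/s

First find α: α = ln(V₂/V₁)/ln(z₂/z₁) = ln(31.2/17.0)/ln(172.0/27.0) = 0.60720/1.85166 = 0.3279
Extrapolate from 172.0 m to 249.0 m: V₃ = 31.2 × (249.0/172.0)^0.3279 = 31.2 × 1.1290 = 35.2243 m/s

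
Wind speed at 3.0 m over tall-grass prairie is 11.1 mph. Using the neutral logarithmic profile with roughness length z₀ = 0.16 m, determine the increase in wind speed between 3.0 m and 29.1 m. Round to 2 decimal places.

8.60 mph

Log law: V₂ = V₁ · ln(z₂/z₀)/ln(z₁/z₀) = 11.1 × 5.2033/2.9312 = 19.7042 mph
ΔV = 19.7042 − 11.1 = 8.6042 mph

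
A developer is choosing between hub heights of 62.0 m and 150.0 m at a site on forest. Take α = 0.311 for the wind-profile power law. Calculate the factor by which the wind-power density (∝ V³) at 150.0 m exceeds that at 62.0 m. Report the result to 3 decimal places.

2.280

Speed ratio: V_B/V_A = (z_B/z_A)^α = (150.0/62.0)^0.311 = (2.4194)^0.311 = 1.31623
Power-density ratio: P_B/P_A = (V_B/V_A)³ = (1.31623)³ = 2.28030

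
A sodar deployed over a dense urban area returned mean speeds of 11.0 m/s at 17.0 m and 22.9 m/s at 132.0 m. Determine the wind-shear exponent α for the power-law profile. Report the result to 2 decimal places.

Power law: V₂/V₁ = (z₂/z₁)^α ⇒ α = ln(V₂/V₁) / ln(z₂/z₁)
α = ln(22.9/11.0) / ln(132.0/17.0) = ln(2.0818) / ln(7.7647)
  = 0.73324 / 2.04959 = 0.35775

α ≈ 0.36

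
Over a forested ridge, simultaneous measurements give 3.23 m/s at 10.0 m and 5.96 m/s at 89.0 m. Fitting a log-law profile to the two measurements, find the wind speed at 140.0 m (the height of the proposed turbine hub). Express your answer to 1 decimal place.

6.5 m/s

Log law: V ∝ ln(z/z₀). From the pair, with r = V₁/V₂ = 0.54195,
ln z₀ = (ln z₁ − r·ln z₂)/(1 − r) = (2.3026 − 0.54195×4.4886)/0.45805 = -0.2838 → z₀ = 0.7529 m
V₃ = V₁ · ln(z₃/z₀)/ln(z₁/z₀) = 3.23 × 5.2255/2.5864 = 6.5257 m/s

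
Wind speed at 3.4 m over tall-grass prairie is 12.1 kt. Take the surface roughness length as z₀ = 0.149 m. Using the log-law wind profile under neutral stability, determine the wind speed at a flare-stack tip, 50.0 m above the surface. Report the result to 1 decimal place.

Log law: V(z) ∝ ln(z/z₀), so V₂/V₁ = ln(z₂/z₀) / ln(z₁/z₀).
ln(50.0/0.149) = 5.8158, ln(3.4/0.149) = 3.1276
V₂ = 12.1 × 5.8158/3.1276 = 12.1 × 1.8595 = 22.5003 kt

22.5 kt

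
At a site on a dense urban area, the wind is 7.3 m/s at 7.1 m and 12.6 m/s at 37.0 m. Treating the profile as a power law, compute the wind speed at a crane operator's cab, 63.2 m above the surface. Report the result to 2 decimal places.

First find α: α = ln(V₂/V₁)/ln(z₂/z₁) = ln(12.6/7.3)/ln(37.0/7.1) = 0.54582/1.65082 = 0.3306
Extrapolate from 37.0 m to 63.2 m: V₃ = 12.6 × (63.2/37.0)^0.3306 = 12.6 × 1.1937 = 15.0400 m/s

15.04 m/s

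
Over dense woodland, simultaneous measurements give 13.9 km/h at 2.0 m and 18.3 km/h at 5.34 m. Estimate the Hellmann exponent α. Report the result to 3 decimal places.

Power law: V₂/V₁ = (z₂/z₁)^α ⇒ α = ln(V₂/V₁) / ln(z₂/z₁)
α = ln(18.3/13.9) / ln(5.34/2.0) = ln(1.3165) / ln(2.6700)
  = 0.27501 / 0.98208 = 0.28003

α ≈ 0.280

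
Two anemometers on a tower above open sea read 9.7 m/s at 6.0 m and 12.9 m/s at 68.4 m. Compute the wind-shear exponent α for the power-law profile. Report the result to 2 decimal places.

Power law: V₂/V₁ = (z₂/z₁)^α ⇒ α = ln(V₂/V₁) / ln(z₂/z₁)
α = ln(12.9/9.7) / ln(68.4/6.0) = ln(1.3299) / ln(11.4000)
  = 0.28510 / 2.43361 = 0.11715

α ≈ 0.12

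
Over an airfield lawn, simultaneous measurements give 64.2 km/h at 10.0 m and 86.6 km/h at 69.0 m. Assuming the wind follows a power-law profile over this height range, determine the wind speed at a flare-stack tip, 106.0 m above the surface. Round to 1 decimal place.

92.6 km/h

First find α: α = ln(V₂/V₁)/ln(z₂/z₁) = ln(86.6/64.2)/ln(69.0/10.0) = 0.29930/1.93152 = 0.1550
Extrapolate from 69.0 m to 106.0 m: V₃ = 86.6 × (106.0/69.0)^0.1550 = 86.6 × 1.0688 = 92.5572 km/h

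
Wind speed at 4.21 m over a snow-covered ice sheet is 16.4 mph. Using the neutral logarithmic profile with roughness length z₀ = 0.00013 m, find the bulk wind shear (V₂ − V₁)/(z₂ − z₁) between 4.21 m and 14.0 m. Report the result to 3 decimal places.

0.194 mph/m

Log law: V₂ = V₁ · ln(z₂/z₀)/ln(z₁/z₀) = 16.4 × 11.5870/10.3854 = 18.2975 mph
ΔV/Δz = (18.2975 − 16.4)/(14.0 − 4.21) = 1.8975/9.7900 = 0.19382 mph/m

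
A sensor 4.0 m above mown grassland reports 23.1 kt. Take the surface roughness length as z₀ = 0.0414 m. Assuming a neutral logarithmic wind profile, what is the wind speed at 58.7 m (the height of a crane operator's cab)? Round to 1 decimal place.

36.7 kt

Log law: V(z) ∝ ln(z/z₀), so V₂/V₁ = ln(z₂/z₀) / ln(z₁/z₀).
ln(58.7/0.0414) = 7.2569, ln(4.0/0.0414) = 4.5708
V₂ = 23.1 × 7.2569/4.5708 = 23.1 × 1.5877 = 36.6754 kt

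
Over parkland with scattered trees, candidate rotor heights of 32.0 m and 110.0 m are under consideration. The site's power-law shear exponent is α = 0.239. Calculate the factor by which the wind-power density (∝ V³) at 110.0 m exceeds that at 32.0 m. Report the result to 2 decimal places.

Speed ratio: V_B/V_A = (z_B/z_A)^α = (110.0/32.0)^0.239 = (3.4375)^0.239 = 1.34327
Power-density ratio: P_B/P_A = (V_B/V_A)³ = (1.34327)³ = 2.42374

2.42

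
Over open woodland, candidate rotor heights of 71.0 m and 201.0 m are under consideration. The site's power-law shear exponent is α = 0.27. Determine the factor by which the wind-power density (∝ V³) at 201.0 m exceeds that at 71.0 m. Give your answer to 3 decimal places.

Speed ratio: V_B/V_A = (z_B/z_A)^α = (201.0/71.0)^0.27 = (2.8310)^0.27 = 1.32441
Power-density ratio: P_B/P_A = (V_B/V_A)³ = (1.32441)³ = 2.32311

2.323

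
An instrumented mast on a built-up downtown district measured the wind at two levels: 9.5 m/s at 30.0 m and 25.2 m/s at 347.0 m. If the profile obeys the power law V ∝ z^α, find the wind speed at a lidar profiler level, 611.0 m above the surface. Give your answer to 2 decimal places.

31.57 m/s

First find α: α = ln(V₂/V₁)/ln(z₂/z₁) = ln(25.2/9.5)/ln(347.0/30.0) = 0.97555/2.44813 = 0.3985
Extrapolate from 347.0 m to 611.0 m: V₃ = 25.2 × (611.0/347.0)^0.3985 = 25.2 × 1.2529 = 31.5729 m/s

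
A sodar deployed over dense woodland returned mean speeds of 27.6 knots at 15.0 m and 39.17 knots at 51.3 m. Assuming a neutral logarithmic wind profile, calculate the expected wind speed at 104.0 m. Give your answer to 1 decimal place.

Log law: V ∝ ln(z/z₀). From the pair, with r = V₁/V₂ = 0.70462,
ln z₀ = (ln z₁ − r·ln z₂)/(1 − r) = (2.7081 − 0.70462×3.9377)/0.29538 = -0.2252 → z₀ = 0.7983 m
V₃ = V₁ · ln(z₃/z₀)/ln(z₁/z₀) = 27.6 × 4.8696/2.9333 = 45.8195 knots

45.8 knots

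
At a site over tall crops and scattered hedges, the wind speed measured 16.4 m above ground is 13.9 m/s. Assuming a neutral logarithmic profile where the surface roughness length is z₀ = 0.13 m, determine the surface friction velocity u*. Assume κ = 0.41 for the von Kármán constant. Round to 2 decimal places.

u* ≈ 1.18 m/s

Log law: V(z) = (u*/κ) · ln(z/z₀) ⇒ u* = κ · V / ln(z/z₀)
u* = 0.41 × 13.9 / ln(16.4/0.13) = 0.41 × 13.9 / 4.8375
   = 5.6990 / 4.8375 = 1.1781 m/s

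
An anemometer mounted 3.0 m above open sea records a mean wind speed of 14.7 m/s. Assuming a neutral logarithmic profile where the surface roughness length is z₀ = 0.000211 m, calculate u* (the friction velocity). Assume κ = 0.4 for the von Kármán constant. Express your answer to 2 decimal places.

Log law: V(z) = (u*/κ) · ln(z/z₀) ⇒ u* = κ · V / ln(z/z₀)
u* = 0.4 × 14.7 / ln(3.0/0.000211) = 0.4 × 14.7 / 9.5623
   = 5.8800 / 9.5623 = 0.6149 m/s

u* ≈ 0.61 m/s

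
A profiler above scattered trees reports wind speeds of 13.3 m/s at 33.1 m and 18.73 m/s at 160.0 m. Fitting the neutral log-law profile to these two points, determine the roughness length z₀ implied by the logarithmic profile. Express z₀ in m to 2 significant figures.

Log law: V(z) ∝ ln(z/z₀). With r = V₁/V₂ = 13.3/18.73 = 0.71009,
r · ln(z₂/z₀) = ln(z₁/z₀) ⇒ ln z₀ = (ln z₁ − r·ln z₂)/(1 − r)
ln z₀ = (3.49953 − 0.71009×5.07517) / 0.28991 = -0.3598
z₀ = exp(-0.3598) = 0.6978 m

z₀ ≈ 0.70 m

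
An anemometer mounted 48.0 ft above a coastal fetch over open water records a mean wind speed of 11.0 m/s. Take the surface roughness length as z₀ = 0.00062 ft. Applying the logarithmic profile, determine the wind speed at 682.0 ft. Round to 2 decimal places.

13.59 m/s

Log law: V(z) ∝ ln(z/z₀), so V₂/V₁ = ln(z₂/z₀) / ln(z₁/z₀).
ln(682.0/0.00062) = 13.9108, ln(48.0/0.00062) = 11.2570
V₂ = 11.0 × 13.9108/11.2570 = 11.0 × 1.2357 = 13.5932 m/s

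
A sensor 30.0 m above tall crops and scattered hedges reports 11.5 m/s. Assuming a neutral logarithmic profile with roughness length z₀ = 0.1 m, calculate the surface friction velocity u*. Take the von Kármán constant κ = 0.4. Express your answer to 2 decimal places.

u* ≈ 0.81 m/s

Log law: V(z) = (u*/κ) · ln(z/z₀) ⇒ u* = κ · V / ln(z/z₀)
u* = 0.4 × 11.5 / ln(30.0/0.1) = 0.4 × 11.5 / 5.7038
   = 4.6000 / 5.7038 = 0.8065 m/s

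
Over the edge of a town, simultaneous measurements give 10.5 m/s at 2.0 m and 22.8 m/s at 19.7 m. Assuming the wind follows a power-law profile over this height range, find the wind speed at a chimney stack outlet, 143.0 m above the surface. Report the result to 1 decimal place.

First find α: α = ln(V₂/V₁)/ln(z₂/z₁) = ln(22.8/10.5)/ln(19.7/2.0) = 0.77539/2.28747 = 0.3390
Extrapolate from 19.7 m to 143.0 m: V₃ = 22.8 × (143.0/19.7)^0.3390 = 22.8 × 1.9580 = 44.6421 m/s

44.6 m/s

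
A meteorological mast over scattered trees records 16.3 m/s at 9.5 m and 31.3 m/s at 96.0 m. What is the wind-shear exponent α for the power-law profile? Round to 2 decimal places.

Power law: V₂/V₁ = (z₂/z₁)^α ⇒ α = ln(V₂/V₁) / ln(z₂/z₁)
α = ln(31.3/16.3) / ln(96.0/9.5) = ln(1.9202) / ln(10.1053)
  = 0.65245 / 2.31306 = 0.28207

α ≈ 0.28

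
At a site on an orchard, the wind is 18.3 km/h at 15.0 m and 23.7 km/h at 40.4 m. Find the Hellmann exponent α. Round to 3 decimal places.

Power law: V₂/V₁ = (z₂/z₁)^α ⇒ α = ln(V₂/V₁) / ln(z₂/z₁)
α = ln(23.7/18.3) / ln(40.4/15.0) = ln(1.2951) / ln(2.6933)
  = 0.25857 / 0.99078 = 0.26098

α ≈ 0.261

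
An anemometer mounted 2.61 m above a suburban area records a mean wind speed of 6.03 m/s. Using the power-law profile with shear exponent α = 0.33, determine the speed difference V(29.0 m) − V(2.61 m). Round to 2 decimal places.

Power law: V₂ = V₁ · (z₂/z₁)^α = 6.03 × (11.1111)^0.33 = 13.3480 m/s
ΔV = 13.3480 − 6.03 = 7.3180 m/s

7.32 m/s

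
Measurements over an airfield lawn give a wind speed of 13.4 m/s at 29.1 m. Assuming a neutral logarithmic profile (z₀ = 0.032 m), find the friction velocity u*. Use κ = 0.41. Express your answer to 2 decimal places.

u* ≈ 0.81 m/s

Log law: V(z) = (u*/κ) · ln(z/z₀) ⇒ u* = κ · V / ln(z/z₀)
u* = 0.41 × 13.4 / ln(29.1/0.032) = 0.41 × 13.4 / 6.8128
   = 5.4940 / 6.8128 = 0.8064 m/s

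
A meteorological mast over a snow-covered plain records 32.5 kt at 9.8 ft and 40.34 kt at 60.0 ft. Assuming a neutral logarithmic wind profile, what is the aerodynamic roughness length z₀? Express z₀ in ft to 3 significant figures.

z₀ ≈ 0.00536 ft

Log law: V(z) ∝ ln(z/z₀). With r = V₁/V₂ = 32.5/40.34 = 0.80565,
r · ln(z₂/z₀) = ln(z₁/z₀) ⇒ ln z₀ = (ln z₁ − r·ln z₂)/(1 − r)
ln z₀ = (2.28238 − 0.80565×4.09434) / 0.19435 = -5.2289
z₀ = exp(-5.2289) = 0.005359 ft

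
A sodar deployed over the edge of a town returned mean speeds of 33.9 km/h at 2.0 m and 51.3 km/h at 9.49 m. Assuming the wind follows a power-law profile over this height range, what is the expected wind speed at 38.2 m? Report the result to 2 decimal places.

74.31 km/h

First find α: α = ln(V₂/V₁)/ln(z₂/z₁) = ln(51.3/33.9)/ln(9.49/2.0) = 0.41428/1.55709 = 0.2661
Extrapolate from 9.49 m to 38.2 m: V₃ = 51.3 × (38.2/9.49)^0.2661 = 51.3 × 1.4485 = 74.3067 km/h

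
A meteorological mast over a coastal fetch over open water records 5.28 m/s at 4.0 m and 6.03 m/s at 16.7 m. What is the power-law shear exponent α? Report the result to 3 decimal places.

Power law: V₂/V₁ = (z₂/z₁)^α ⇒ α = ln(V₂/V₁) / ln(z₂/z₁)
α = ln(6.03/5.28) / ln(16.7/4.0) = ln(1.1420) / ln(4.1750)
  = 0.13282 / 1.42911 = 0.09294

α ≈ 0.093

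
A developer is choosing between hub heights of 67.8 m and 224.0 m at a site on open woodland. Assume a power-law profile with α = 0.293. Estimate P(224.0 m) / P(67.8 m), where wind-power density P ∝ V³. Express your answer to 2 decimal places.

2.86

Speed ratio: V_B/V_A = (z_B/z_A)^α = (224.0/67.8)^0.293 = (3.3038)^0.293 = 1.41929
Power-density ratio: P_B/P_A = (V_B/V_A)³ = (1.41929)³ = 2.85902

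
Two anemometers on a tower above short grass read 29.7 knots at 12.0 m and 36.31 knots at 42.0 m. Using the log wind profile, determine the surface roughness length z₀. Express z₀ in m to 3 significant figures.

z₀ ≈ 0.0431 m

Log law: V(z) ∝ ln(z/z₀). With r = V₁/V₂ = 29.7/36.31 = 0.81796,
r · ln(z₂/z₀) = ln(z₁/z₀) ⇒ ln z₀ = (ln z₁ − r·ln z₂)/(1 − r)
ln z₀ = (2.48491 − 0.81796×3.73767) / 0.18204 = -3.1440
z₀ = exp(-3.1440) = 0.04311 m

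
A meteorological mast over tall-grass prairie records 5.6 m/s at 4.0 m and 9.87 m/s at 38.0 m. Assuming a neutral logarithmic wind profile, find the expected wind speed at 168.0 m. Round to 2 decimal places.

12.69 m/s

Log law: V ∝ ln(z/z₀). From the pair, with r = V₁/V₂ = 0.56738,
ln z₀ = (ln z₁ − r·ln z₂)/(1 − r) = (1.3863 − 0.56738×3.6376)/0.43262 = -1.5662 → z₀ = 0.2088 m
V₃ = V₁ · ln(z₃/z₀)/ln(z₁/z₀) = 5.6 × 6.6902/2.9525 = 12.6892 m/s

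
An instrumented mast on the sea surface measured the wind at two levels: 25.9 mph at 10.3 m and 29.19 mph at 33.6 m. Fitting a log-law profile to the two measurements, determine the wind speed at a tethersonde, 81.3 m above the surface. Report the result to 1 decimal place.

Log law: V ∝ ln(z/z₀). From the pair, with r = V₁/V₂ = 0.88729,
ln z₀ = (ln z₁ − r·ln z₂)/(1 − r) = (2.3321 − 0.88729×3.5145)/0.11271 = -6.9760 → z₀ = 0.0009341 m
V₃ = V₁ · ln(z₃/z₀)/ln(z₁/z₀) = 25.9 × 11.3741/9.3081 = 31.6487 mph

31.6 mph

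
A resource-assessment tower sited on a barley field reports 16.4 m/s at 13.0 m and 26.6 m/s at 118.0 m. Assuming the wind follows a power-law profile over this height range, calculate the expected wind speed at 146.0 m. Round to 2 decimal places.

27.87 m/s

First find α: α = ln(V₂/V₁)/ln(z₂/z₁) = ln(26.6/16.4)/ln(118.0/13.0) = 0.48363/2.20574 = 0.2193
Extrapolate from 118.0 m to 146.0 m: V₃ = 26.6 × (146.0/118.0)^0.2193 = 26.6 × 1.0478 = 27.8713 m/s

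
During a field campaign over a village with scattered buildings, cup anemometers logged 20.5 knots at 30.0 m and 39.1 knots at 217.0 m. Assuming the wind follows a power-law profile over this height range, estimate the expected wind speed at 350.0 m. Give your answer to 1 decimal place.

45.7 knots

First find α: α = ln(V₂/V₁)/ln(z₂/z₁) = ln(39.1/20.5)/ln(217.0/30.0) = 0.64570/1.97870 = 0.3263
Extrapolate from 217.0 m to 350.0 m: V₃ = 39.1 × (350.0/217.0)^0.3263 = 39.1 × 1.1688 = 45.7009 knots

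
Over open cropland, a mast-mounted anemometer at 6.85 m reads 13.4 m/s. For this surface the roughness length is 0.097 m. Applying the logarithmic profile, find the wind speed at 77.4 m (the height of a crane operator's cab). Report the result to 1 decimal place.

21.0 m/s

Log law: V(z) ∝ ln(z/z₀), so V₂/V₁ = ln(z₂/z₀) / ln(z₁/z₀).
ln(77.4/0.097) = 6.6820, ln(6.85/0.097) = 4.2573
V₂ = 13.4 × 6.6820/4.2573 = 13.4 × 1.5695 = 21.0320 m/s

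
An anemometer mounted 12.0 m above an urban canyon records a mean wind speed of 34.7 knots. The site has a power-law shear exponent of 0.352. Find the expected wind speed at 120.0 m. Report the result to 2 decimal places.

Power-law profile: V₂ = V₁ · (z₂/z₁)^α
V₂ = 34.7 × (120.0/12.0)^0.352 = 34.7 × (10.0000)^0.352
    = 34.7 × 2.2491 = 78.0422 knots

78.04 knots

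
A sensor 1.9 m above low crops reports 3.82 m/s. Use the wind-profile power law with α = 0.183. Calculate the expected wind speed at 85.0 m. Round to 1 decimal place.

7.7 m/s

Power-law profile: V₂ = V₁ · (z₂/z₁)^α
V₂ = 3.82 × (85.0/1.9)^0.183 = 3.82 × (44.7368)^0.183
    = 3.82 × 2.0048 = 7.6583 m/s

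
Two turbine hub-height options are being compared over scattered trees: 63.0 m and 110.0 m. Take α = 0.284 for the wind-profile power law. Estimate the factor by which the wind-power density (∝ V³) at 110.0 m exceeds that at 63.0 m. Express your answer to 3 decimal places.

Speed ratio: V_B/V_A = (z_B/z_A)^α = (110.0/63.0)^0.284 = (1.7460)^0.284 = 1.17150
Power-density ratio: P_B/P_A = (V_B/V_A)³ = (1.17150)³ = 1.60779

1.608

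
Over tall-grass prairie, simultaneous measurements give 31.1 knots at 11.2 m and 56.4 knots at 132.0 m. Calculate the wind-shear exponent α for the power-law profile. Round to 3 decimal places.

Power law: V₂/V₁ = (z₂/z₁)^α ⇒ α = ln(V₂/V₁) / ln(z₂/z₁)
α = ln(56.4/31.1) / ln(132.0/11.2) = ln(1.8135) / ln(11.7857)
  = 0.59526 / 2.46689 = 0.24130

α ≈ 0.241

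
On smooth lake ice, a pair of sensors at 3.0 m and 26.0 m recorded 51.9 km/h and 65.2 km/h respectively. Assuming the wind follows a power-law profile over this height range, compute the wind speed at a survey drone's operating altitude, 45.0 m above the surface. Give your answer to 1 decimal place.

69.1 km/h

First find α: α = ln(V₂/V₁)/ln(z₂/z₁) = ln(65.2/51.9)/ln(26.0/3.0) = 0.22814/2.15948 = 0.1056
Extrapolate from 26.0 m to 45.0 m: V₃ = 65.2 × (45.0/26.0)^0.1056 = 65.2 × 1.0597 = 69.0902 km/h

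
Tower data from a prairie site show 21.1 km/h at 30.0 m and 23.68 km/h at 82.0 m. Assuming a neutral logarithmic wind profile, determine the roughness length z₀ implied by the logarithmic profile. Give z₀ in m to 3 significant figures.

z₀ ≈ 0.00805 m

Log law: V(z) ∝ ln(z/z₀). With r = V₁/V₂ = 21.1/23.68 = 0.89105,
r · ln(z₂/z₀) = ln(z₁/z₀) ⇒ ln z₀ = (ln z₁ − r·ln z₂)/(1 − r)
ln z₀ = (3.40120 − 0.89105×4.40672) / 0.10895 = -4.8223
z₀ = exp(-4.8223) = 0.008049 m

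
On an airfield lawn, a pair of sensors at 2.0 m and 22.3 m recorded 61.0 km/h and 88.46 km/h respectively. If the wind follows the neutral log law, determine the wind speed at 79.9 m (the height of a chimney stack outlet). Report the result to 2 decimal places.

102.99 km/h

Log law: V ∝ ln(z/z₀). From the pair, with r = V₁/V₂ = 0.68958,
ln z₀ = (ln z₁ − r·ln z₂)/(1 − r) = (0.6931 − 0.68958×3.1046)/0.31042 = -4.6637 → z₀ = 0.009432 m
V₃ = V₁ · ln(z₃/z₀)/ln(z₁/z₀) = 61.0 × 9.0444/5.3568 = 102.9925 km/h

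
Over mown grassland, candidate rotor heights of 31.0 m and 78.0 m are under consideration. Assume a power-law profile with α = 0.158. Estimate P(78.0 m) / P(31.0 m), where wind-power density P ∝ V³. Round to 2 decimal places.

Speed ratio: V_B/V_A = (z_B/z_A)^α = (78.0/31.0)^0.158 = (2.5161)^0.158 = 1.15695
Power-density ratio: P_B/P_A = (V_B/V_A)³ = (1.15695)³ = 1.54863

1.55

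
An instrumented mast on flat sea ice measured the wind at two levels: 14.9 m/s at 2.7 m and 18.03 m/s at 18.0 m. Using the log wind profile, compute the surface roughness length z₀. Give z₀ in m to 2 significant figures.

Log law: V(z) ∝ ln(z/z₀). With r = V₁/V₂ = 14.9/18.03 = 0.82640,
r · ln(z₂/z₀) = ln(z₁/z₀) ⇒ ln z₀ = (ln z₁ − r·ln z₂)/(1 − r)
ln z₀ = (0.99325 − 0.82640×2.89037) / 0.17360 = -8.0378
z₀ = exp(-8.0378) = 0.0003230 m

z₀ ≈ 0.00032 m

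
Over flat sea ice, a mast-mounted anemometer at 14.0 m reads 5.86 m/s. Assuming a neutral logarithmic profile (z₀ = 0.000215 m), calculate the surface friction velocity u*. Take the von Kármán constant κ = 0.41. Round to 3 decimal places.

Log law: V(z) = (u*/κ) · ln(z/z₀) ⇒ u* = κ · V / ln(z/z₀)
u* = 0.41 × 5.86 / ln(14.0/0.000215) = 0.41 × 5.86 / 11.0839
   = 2.4026 / 11.0839 = 0.2168 m/s

u* ≈ 0.217 m/s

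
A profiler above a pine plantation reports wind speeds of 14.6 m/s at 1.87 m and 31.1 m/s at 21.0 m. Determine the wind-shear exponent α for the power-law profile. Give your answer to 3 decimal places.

α ≈ 0.313

Power law: V₂/V₁ = (z₂/z₁)^α ⇒ α = ln(V₂/V₁) / ln(z₂/z₁)
α = ln(31.1/14.6) / ln(21.0/1.87) = ln(2.1301) / ln(11.2299)
  = 0.75619 / 2.41858 = 0.31266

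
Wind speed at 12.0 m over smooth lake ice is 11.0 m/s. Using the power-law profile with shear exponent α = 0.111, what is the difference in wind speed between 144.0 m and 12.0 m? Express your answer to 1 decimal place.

Power law: V₂ = V₁ · (z₂/z₁)^α = 11.0 × (12.0000)^0.111 = 14.4938 m/s
ΔV = 14.4938 − 11.0 = 3.4938 m/s

3.5 m/s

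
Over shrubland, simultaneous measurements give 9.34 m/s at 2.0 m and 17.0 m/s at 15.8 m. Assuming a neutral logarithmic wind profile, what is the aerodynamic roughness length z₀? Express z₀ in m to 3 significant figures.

Log law: V(z) ∝ ln(z/z₀). With r = V₁/V₂ = 9.34/17.0 = 0.54941,
r · ln(z₂/z₀) = ln(z₁/z₀) ⇒ ln z₀ = (ln z₁ − r·ln z₂)/(1 − r)
ln z₀ = (0.69315 − 0.54941×2.76001) / 0.45059 = -1.8270
z₀ = exp(-1.8270) = 0.1609 m

z₀ ≈ 0.161 m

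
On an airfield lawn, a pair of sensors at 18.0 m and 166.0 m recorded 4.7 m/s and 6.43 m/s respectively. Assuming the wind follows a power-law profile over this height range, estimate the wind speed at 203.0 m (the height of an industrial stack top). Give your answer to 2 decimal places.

First find α: α = ln(V₂/V₁)/ln(z₂/z₁) = ln(6.43/4.7)/ln(166.0/18.0) = 0.31341/2.22162 = 0.1411
Extrapolate from 166.0 m to 203.0 m: V₃ = 6.43 × (203.0/166.0)^0.1411 = 6.43 × 1.0288 = 6.6151 m/s

6.62 m/s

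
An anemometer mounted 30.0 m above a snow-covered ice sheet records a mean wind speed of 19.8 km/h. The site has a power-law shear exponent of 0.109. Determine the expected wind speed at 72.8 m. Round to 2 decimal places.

Power-law profile: V₂ = V₁ · (z₂/z₁)^α
V₂ = 19.8 × (72.8/30.0)^0.109 = 19.8 × (2.4267)^0.109
    = 19.8 × 1.1015 = 21.8088 km/h

21.81 km/h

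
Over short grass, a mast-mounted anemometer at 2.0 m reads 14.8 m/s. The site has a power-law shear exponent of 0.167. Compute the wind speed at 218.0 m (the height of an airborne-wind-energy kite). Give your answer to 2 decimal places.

32.40 m/s

Power-law profile: V₂ = V₁ · (z₂/z₁)^α
V₂ = 14.8 × (218.0/2.0)^0.167 = 14.8 × (109.0000)^0.167
    = 14.8 × 2.1890 = 32.3975 m/s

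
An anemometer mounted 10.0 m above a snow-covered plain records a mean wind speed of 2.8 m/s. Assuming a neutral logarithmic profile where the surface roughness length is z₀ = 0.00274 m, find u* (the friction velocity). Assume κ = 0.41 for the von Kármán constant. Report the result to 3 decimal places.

Log law: V(z) = (u*/κ) · ln(z/z₀) ⇒ u* = κ · V / ln(z/z₀)
u* = 0.41 × 2.8 / ln(10.0/0.00274) = 0.41 × 2.8 / 8.2024
   = 1.1480 / 8.2024 = 0.1400 m/s

u* ≈ 0.140 m/s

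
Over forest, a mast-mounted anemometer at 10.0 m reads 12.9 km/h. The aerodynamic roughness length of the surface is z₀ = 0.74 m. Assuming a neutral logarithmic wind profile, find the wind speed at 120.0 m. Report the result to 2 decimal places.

Log law: V(z) ∝ ln(z/z₀), so V₂/V₁ = ln(z₂/z₀) / ln(z₁/z₀).
ln(120.0/0.74) = 5.0886, ln(10.0/0.74) = 2.6037
V₂ = 12.9 × 5.0886/2.6037 = 12.9 × 1.9544 = 25.2115 km/h

25.21 km/h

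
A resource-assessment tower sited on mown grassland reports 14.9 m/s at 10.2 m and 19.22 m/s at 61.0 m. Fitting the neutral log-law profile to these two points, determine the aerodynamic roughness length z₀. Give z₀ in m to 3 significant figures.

Log law: V(z) ∝ ln(z/z₀). With r = V₁/V₂ = 14.9/19.22 = 0.77523,
r · ln(z₂/z₀) = ln(z₁/z₀) ⇒ ln z₀ = (ln z₁ − r·ln z₂)/(1 − r)
ln z₀ = (2.32239 − 0.77523×4.11087) / 0.22477 = -3.8462
z₀ = exp(-3.8462) = 0.02136 m

z₀ ≈ 0.0214 m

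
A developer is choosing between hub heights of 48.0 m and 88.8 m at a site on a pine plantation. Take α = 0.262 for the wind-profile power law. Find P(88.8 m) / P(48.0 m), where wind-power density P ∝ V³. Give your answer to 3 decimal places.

1.622

Speed ratio: V_B/V_A = (z_B/z_A)^α = (88.8/48.0)^0.262 = (1.8500)^0.262 = 1.17489
Power-density ratio: P_B/P_A = (V_B/V_A)³ = (1.17489)³ = 1.62180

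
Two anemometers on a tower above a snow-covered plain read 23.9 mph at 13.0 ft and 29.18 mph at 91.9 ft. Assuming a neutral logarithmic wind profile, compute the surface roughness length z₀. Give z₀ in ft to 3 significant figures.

z₀ ≈ 0.00186 ft

Log law: V(z) ∝ ln(z/z₀). With r = V₁/V₂ = 23.9/29.18 = 0.81905,
r · ln(z₂/z₀) = ln(z₁/z₀) ⇒ ln z₀ = (ln z₁ − r·ln z₂)/(1 − r)
ln z₀ = (2.56495 − 0.81905×4.52070) / 0.18095 = -6.2878
z₀ = exp(-6.2878) = 0.001859 ft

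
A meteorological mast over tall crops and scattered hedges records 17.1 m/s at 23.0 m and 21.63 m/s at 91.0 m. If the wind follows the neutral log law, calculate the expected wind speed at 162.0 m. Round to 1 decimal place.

23.5 m/s

Log law: V ∝ ln(z/z₀). From the pair, with r = V₁/V₂ = 0.79057,
ln z₀ = (ln z₁ − r·ln z₂)/(1 − r) = (3.1355 − 0.79057×4.5109)/0.20943 = -2.0563 → z₀ = 0.1279 m
V₃ = V₁ · ln(z₃/z₀)/ln(z₁/z₀) = 17.1 × 7.1439/5.1918 = 23.5296 m/s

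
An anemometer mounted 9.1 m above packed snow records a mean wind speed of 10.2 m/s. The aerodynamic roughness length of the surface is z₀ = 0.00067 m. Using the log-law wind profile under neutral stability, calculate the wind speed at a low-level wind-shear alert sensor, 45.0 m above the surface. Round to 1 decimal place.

11.9 m/s

Log law: V(z) ∝ ln(z/z₀), so V₂/V₁ = ln(z₂/z₀) / ln(z₁/z₀).
ln(45.0/0.00067) = 11.1149, ln(9.1/0.00067) = 9.5165
V₂ = 10.2 × 11.1149/9.5165 = 10.2 × 1.1680 = 11.9132 m/s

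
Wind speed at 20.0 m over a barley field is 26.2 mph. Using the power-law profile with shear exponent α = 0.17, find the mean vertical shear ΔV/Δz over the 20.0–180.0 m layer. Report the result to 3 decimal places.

Power law: V₂ = V₁ · (z₂/z₁)^α = 26.2 × (9.0000)^0.17 = 38.0647 mph
ΔV/Δz = (38.0647 − 26.2)/(180.0 − 20.0) = 11.8647/160.0000 = 0.07415 mph/m

0.074 mph/m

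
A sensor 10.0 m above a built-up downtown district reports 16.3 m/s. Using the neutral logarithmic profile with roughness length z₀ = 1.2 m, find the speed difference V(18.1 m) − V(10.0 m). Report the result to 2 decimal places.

4.56 m/s

Log law: V₂ = V₁ · ln(z₂/z₀)/ln(z₁/z₀) = 16.3 × 2.7136/2.1203 = 20.8613 m/s
ΔV = 20.8613 − 16.3 = 4.5613 m/s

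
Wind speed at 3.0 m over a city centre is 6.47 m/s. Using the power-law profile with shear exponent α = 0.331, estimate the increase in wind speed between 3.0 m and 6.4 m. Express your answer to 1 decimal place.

Power law: V₂ = V₁ · (z₂/z₁)^α = 6.47 × (2.1333)^0.331 = 8.3142 m/s
ΔV = 8.3142 − 6.47 = 1.8442 m/s

1.8 m/s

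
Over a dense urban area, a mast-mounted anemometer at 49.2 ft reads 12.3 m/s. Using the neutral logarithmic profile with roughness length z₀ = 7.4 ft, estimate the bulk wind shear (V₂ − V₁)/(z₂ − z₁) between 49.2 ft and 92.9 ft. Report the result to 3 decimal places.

Log law: V₂ = V₁ · ln(z₂/z₀)/ln(z₁/z₀) = 12.3 × 2.5300/1.8944 = 16.4270 m/s
ΔV/Δz = (16.4270 − 12.3)/(92.9 − 49.2) = 4.1270/43.7000 = 0.09444 m/s/ft

0.094 m/s/ft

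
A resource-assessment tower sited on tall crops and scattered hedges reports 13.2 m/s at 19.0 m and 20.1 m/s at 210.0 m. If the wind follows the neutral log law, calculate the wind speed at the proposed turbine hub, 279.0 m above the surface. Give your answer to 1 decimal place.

Log law: V ∝ ln(z/z₀). From the pair, with r = V₁/V₂ = 0.65672,
ln z₀ = (ln z₁ − r·ln z₂)/(1 − r) = (2.9444 − 0.65672×5.3471)/0.34328 = -1.6520 → z₀ = 0.1917 m
V₃ = V₁ · ln(z₃/z₀)/ln(z₁/z₀) = 13.2 × 7.2832/4.5964 = 20.9159 m/s

20.9 m/s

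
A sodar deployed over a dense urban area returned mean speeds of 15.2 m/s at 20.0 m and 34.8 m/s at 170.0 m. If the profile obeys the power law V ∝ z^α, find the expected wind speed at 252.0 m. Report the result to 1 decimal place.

40.5 m/s

First find α: α = ln(V₂/V₁)/ln(z₂/z₁) = ln(34.8/15.2)/ln(170.0/20.0) = 0.82832/2.14007 = 0.3871
Extrapolate from 170.0 m to 252.0 m: V₃ = 34.8 × (252.0/170.0)^0.3871 = 34.8 × 1.1646 = 40.5272 m/s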